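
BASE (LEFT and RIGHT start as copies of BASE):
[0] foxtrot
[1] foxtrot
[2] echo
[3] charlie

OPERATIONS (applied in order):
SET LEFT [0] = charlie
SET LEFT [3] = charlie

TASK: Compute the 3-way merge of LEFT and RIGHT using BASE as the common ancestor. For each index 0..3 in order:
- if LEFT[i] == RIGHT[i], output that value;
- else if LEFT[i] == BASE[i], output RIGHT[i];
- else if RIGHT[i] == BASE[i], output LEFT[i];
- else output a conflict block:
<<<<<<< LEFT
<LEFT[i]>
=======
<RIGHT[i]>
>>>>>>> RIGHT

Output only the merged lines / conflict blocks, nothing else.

Final LEFT:  [charlie, foxtrot, echo, charlie]
Final RIGHT: [foxtrot, foxtrot, echo, charlie]
i=0: L=charlie, R=foxtrot=BASE -> take LEFT -> charlie
i=1: L=foxtrot R=foxtrot -> agree -> foxtrot
i=2: L=echo R=echo -> agree -> echo
i=3: L=charlie R=charlie -> agree -> charlie

Answer: charlie
foxtrot
echo
charlie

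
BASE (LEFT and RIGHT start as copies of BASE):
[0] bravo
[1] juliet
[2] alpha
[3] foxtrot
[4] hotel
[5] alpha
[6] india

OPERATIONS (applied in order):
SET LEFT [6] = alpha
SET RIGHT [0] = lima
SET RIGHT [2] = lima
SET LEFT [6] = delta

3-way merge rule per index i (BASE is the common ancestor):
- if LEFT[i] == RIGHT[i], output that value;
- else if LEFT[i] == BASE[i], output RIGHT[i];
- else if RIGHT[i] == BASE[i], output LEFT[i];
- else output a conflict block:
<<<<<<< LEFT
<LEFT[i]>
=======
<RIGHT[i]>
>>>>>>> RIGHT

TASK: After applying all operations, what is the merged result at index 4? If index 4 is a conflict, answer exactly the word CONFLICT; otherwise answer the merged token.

Final LEFT:  [bravo, juliet, alpha, foxtrot, hotel, alpha, delta]
Final RIGHT: [lima, juliet, lima, foxtrot, hotel, alpha, india]
i=0: L=bravo=BASE, R=lima -> take RIGHT -> lima
i=1: L=juliet R=juliet -> agree -> juliet
i=2: L=alpha=BASE, R=lima -> take RIGHT -> lima
i=3: L=foxtrot R=foxtrot -> agree -> foxtrot
i=4: L=hotel R=hotel -> agree -> hotel
i=5: L=alpha R=alpha -> agree -> alpha
i=6: L=delta, R=india=BASE -> take LEFT -> delta
Index 4 -> hotel

Answer: hotel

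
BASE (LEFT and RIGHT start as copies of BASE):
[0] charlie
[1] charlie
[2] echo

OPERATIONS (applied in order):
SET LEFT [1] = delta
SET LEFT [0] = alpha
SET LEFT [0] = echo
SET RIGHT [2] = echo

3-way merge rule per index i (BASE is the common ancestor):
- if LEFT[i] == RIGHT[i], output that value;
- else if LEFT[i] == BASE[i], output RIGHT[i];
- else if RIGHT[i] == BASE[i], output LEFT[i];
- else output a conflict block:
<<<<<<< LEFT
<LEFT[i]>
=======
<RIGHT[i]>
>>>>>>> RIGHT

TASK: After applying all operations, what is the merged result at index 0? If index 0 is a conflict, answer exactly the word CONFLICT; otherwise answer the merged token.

Answer: echo

Derivation:
Final LEFT:  [echo, delta, echo]
Final RIGHT: [charlie, charlie, echo]
i=0: L=echo, R=charlie=BASE -> take LEFT -> echo
i=1: L=delta, R=charlie=BASE -> take LEFT -> delta
i=2: L=echo R=echo -> agree -> echo
Index 0 -> echo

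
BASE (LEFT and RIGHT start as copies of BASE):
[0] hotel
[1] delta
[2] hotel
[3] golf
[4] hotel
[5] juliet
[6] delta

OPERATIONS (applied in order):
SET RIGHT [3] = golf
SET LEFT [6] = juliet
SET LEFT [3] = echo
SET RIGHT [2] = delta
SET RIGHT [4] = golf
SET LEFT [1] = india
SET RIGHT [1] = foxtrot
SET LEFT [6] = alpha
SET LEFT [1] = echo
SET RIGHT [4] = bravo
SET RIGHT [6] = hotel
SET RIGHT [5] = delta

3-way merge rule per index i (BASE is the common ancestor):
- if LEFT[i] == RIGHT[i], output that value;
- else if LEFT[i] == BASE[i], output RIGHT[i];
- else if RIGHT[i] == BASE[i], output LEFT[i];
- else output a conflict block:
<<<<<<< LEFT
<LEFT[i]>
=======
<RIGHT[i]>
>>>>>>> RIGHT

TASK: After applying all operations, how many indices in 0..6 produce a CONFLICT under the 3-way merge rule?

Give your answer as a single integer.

Final LEFT:  [hotel, echo, hotel, echo, hotel, juliet, alpha]
Final RIGHT: [hotel, foxtrot, delta, golf, bravo, delta, hotel]
i=0: L=hotel R=hotel -> agree -> hotel
i=1: BASE=delta L=echo R=foxtrot all differ -> CONFLICT
i=2: L=hotel=BASE, R=delta -> take RIGHT -> delta
i=3: L=echo, R=golf=BASE -> take LEFT -> echo
i=4: L=hotel=BASE, R=bravo -> take RIGHT -> bravo
i=5: L=juliet=BASE, R=delta -> take RIGHT -> delta
i=6: BASE=delta L=alpha R=hotel all differ -> CONFLICT
Conflict count: 2

Answer: 2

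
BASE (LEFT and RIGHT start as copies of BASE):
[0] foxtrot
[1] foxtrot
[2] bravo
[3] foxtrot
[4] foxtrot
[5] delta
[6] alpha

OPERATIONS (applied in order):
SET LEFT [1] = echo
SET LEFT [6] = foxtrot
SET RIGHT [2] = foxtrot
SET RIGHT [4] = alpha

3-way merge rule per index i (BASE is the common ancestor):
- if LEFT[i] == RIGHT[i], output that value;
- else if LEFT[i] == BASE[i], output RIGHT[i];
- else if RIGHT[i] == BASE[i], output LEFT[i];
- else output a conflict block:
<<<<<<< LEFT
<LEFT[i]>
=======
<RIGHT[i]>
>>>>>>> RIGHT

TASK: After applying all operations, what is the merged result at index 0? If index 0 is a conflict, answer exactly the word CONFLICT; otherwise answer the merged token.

Answer: foxtrot

Derivation:
Final LEFT:  [foxtrot, echo, bravo, foxtrot, foxtrot, delta, foxtrot]
Final RIGHT: [foxtrot, foxtrot, foxtrot, foxtrot, alpha, delta, alpha]
i=0: L=foxtrot R=foxtrot -> agree -> foxtrot
i=1: L=echo, R=foxtrot=BASE -> take LEFT -> echo
i=2: L=bravo=BASE, R=foxtrot -> take RIGHT -> foxtrot
i=3: L=foxtrot R=foxtrot -> agree -> foxtrot
i=4: L=foxtrot=BASE, R=alpha -> take RIGHT -> alpha
i=5: L=delta R=delta -> agree -> delta
i=6: L=foxtrot, R=alpha=BASE -> take LEFT -> foxtrot
Index 0 -> foxtrot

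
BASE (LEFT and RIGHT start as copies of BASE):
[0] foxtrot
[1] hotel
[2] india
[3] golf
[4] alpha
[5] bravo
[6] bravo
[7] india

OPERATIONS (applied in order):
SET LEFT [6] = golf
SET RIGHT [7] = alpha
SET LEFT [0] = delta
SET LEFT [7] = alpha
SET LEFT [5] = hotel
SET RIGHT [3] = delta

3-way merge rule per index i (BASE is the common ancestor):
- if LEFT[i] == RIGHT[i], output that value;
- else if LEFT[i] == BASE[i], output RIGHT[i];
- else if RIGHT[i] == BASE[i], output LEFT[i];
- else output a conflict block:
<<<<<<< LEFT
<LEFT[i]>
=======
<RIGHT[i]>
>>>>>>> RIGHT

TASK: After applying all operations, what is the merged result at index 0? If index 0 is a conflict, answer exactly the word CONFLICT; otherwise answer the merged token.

Final LEFT:  [delta, hotel, india, golf, alpha, hotel, golf, alpha]
Final RIGHT: [foxtrot, hotel, india, delta, alpha, bravo, bravo, alpha]
i=0: L=delta, R=foxtrot=BASE -> take LEFT -> delta
i=1: L=hotel R=hotel -> agree -> hotel
i=2: L=india R=india -> agree -> india
i=3: L=golf=BASE, R=delta -> take RIGHT -> delta
i=4: L=alpha R=alpha -> agree -> alpha
i=5: L=hotel, R=bravo=BASE -> take LEFT -> hotel
i=6: L=golf, R=bravo=BASE -> take LEFT -> golf
i=7: L=alpha R=alpha -> agree -> alpha
Index 0 -> delta

Answer: delta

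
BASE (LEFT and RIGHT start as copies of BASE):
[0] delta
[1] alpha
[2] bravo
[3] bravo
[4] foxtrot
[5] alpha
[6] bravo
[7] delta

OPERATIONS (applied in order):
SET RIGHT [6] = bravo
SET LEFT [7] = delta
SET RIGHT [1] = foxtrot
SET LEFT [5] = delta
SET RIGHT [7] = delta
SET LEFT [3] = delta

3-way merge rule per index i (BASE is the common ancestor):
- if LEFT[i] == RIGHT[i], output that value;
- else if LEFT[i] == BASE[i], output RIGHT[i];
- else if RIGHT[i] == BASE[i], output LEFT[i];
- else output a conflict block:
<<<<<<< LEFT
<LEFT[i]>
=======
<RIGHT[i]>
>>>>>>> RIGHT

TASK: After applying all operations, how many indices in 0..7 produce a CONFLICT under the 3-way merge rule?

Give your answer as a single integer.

Answer: 0

Derivation:
Final LEFT:  [delta, alpha, bravo, delta, foxtrot, delta, bravo, delta]
Final RIGHT: [delta, foxtrot, bravo, bravo, foxtrot, alpha, bravo, delta]
i=0: L=delta R=delta -> agree -> delta
i=1: L=alpha=BASE, R=foxtrot -> take RIGHT -> foxtrot
i=2: L=bravo R=bravo -> agree -> bravo
i=3: L=delta, R=bravo=BASE -> take LEFT -> delta
i=4: L=foxtrot R=foxtrot -> agree -> foxtrot
i=5: L=delta, R=alpha=BASE -> take LEFT -> delta
i=6: L=bravo R=bravo -> agree -> bravo
i=7: L=delta R=delta -> agree -> delta
Conflict count: 0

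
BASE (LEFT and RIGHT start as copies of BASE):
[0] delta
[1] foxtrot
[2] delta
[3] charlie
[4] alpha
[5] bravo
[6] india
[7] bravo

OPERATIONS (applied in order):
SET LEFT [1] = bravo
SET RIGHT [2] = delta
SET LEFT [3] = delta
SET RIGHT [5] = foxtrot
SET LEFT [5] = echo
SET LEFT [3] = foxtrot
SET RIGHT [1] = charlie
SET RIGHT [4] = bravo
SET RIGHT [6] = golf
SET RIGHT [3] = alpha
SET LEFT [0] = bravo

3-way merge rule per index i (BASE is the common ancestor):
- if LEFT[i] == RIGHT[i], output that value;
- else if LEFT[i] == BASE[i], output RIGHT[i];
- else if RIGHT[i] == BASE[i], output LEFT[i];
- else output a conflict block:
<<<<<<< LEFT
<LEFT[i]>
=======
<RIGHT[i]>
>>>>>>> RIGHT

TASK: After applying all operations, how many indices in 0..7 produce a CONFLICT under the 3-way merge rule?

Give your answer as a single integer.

Final LEFT:  [bravo, bravo, delta, foxtrot, alpha, echo, india, bravo]
Final RIGHT: [delta, charlie, delta, alpha, bravo, foxtrot, golf, bravo]
i=0: L=bravo, R=delta=BASE -> take LEFT -> bravo
i=1: BASE=foxtrot L=bravo R=charlie all differ -> CONFLICT
i=2: L=delta R=delta -> agree -> delta
i=3: BASE=charlie L=foxtrot R=alpha all differ -> CONFLICT
i=4: L=alpha=BASE, R=bravo -> take RIGHT -> bravo
i=5: BASE=bravo L=echo R=foxtrot all differ -> CONFLICT
i=6: L=india=BASE, R=golf -> take RIGHT -> golf
i=7: L=bravo R=bravo -> agree -> bravo
Conflict count: 3

Answer: 3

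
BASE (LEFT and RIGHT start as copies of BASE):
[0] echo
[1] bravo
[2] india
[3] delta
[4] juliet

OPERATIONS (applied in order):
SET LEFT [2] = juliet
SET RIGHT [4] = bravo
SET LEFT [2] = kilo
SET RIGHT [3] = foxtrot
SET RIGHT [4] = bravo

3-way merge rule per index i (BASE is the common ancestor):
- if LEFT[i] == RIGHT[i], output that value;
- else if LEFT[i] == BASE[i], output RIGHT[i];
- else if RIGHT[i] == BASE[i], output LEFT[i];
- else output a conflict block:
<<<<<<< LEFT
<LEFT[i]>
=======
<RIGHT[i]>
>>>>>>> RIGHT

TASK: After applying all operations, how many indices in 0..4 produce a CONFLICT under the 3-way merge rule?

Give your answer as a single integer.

Final LEFT:  [echo, bravo, kilo, delta, juliet]
Final RIGHT: [echo, bravo, india, foxtrot, bravo]
i=0: L=echo R=echo -> agree -> echo
i=1: L=bravo R=bravo -> agree -> bravo
i=2: L=kilo, R=india=BASE -> take LEFT -> kilo
i=3: L=delta=BASE, R=foxtrot -> take RIGHT -> foxtrot
i=4: L=juliet=BASE, R=bravo -> take RIGHT -> bravo
Conflict count: 0

Answer: 0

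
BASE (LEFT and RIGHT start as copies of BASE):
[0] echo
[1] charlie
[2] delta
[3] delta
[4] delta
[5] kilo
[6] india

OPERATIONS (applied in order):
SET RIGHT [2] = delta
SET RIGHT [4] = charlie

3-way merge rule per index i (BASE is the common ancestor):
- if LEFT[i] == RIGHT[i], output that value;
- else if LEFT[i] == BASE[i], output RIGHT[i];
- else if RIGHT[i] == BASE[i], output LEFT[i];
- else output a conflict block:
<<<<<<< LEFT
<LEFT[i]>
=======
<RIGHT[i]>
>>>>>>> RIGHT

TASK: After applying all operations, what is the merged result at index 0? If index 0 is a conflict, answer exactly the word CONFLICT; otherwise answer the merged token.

Final LEFT:  [echo, charlie, delta, delta, delta, kilo, india]
Final RIGHT: [echo, charlie, delta, delta, charlie, kilo, india]
i=0: L=echo R=echo -> agree -> echo
i=1: L=charlie R=charlie -> agree -> charlie
i=2: L=delta R=delta -> agree -> delta
i=3: L=delta R=delta -> agree -> delta
i=4: L=delta=BASE, R=charlie -> take RIGHT -> charlie
i=5: L=kilo R=kilo -> agree -> kilo
i=6: L=india R=india -> agree -> india
Index 0 -> echo

Answer: echo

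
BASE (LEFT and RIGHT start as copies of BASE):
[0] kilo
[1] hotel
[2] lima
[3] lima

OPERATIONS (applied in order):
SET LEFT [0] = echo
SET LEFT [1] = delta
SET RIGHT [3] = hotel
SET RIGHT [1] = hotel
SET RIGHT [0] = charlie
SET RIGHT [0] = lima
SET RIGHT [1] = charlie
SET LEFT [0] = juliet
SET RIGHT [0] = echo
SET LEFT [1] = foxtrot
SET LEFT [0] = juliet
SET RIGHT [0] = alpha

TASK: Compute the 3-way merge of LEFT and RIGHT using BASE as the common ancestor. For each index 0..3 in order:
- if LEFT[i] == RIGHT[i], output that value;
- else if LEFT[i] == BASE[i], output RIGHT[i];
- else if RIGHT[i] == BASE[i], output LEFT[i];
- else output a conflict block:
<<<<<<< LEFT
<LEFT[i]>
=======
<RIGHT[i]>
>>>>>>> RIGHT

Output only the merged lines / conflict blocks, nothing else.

Answer: <<<<<<< LEFT
juliet
=======
alpha
>>>>>>> RIGHT
<<<<<<< LEFT
foxtrot
=======
charlie
>>>>>>> RIGHT
lima
hotel

Derivation:
Final LEFT:  [juliet, foxtrot, lima, lima]
Final RIGHT: [alpha, charlie, lima, hotel]
i=0: BASE=kilo L=juliet R=alpha all differ -> CONFLICT
i=1: BASE=hotel L=foxtrot R=charlie all differ -> CONFLICT
i=2: L=lima R=lima -> agree -> lima
i=3: L=lima=BASE, R=hotel -> take RIGHT -> hotel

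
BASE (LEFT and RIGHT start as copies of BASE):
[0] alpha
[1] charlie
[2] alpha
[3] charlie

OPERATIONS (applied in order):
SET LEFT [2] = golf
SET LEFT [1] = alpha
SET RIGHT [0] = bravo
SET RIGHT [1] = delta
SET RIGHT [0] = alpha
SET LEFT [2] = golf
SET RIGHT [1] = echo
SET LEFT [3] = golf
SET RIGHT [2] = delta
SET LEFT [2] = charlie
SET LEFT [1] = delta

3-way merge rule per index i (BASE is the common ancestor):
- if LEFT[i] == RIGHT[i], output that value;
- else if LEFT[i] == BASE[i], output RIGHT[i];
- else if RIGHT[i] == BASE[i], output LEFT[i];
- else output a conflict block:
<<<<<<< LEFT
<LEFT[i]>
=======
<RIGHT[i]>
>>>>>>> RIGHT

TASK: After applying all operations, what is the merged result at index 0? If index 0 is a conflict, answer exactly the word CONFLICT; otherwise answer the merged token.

Answer: alpha

Derivation:
Final LEFT:  [alpha, delta, charlie, golf]
Final RIGHT: [alpha, echo, delta, charlie]
i=0: L=alpha R=alpha -> agree -> alpha
i=1: BASE=charlie L=delta R=echo all differ -> CONFLICT
i=2: BASE=alpha L=charlie R=delta all differ -> CONFLICT
i=3: L=golf, R=charlie=BASE -> take LEFT -> golf
Index 0 -> alpha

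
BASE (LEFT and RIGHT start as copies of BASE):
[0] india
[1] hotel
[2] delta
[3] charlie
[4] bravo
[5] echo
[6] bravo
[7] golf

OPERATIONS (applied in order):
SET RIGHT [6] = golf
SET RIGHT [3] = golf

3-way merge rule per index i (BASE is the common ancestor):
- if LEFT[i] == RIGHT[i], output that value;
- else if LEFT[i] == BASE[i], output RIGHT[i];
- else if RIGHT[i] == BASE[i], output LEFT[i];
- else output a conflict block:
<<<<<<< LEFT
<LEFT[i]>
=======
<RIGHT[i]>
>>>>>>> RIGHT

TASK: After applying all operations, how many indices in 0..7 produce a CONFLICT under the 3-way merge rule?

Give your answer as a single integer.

Answer: 0

Derivation:
Final LEFT:  [india, hotel, delta, charlie, bravo, echo, bravo, golf]
Final RIGHT: [india, hotel, delta, golf, bravo, echo, golf, golf]
i=0: L=india R=india -> agree -> india
i=1: L=hotel R=hotel -> agree -> hotel
i=2: L=delta R=delta -> agree -> delta
i=3: L=charlie=BASE, R=golf -> take RIGHT -> golf
i=4: L=bravo R=bravo -> agree -> bravo
i=5: L=echo R=echo -> agree -> echo
i=6: L=bravo=BASE, R=golf -> take RIGHT -> golf
i=7: L=golf R=golf -> agree -> golf
Conflict count: 0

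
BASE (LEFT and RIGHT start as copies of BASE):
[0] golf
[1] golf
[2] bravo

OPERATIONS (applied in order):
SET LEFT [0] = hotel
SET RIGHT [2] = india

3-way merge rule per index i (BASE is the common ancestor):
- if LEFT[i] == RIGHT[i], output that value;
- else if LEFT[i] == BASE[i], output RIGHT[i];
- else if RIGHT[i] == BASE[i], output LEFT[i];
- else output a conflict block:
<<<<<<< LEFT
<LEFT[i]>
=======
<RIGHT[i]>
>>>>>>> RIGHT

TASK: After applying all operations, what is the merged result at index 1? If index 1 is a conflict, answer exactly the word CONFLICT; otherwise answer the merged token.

Answer: golf

Derivation:
Final LEFT:  [hotel, golf, bravo]
Final RIGHT: [golf, golf, india]
i=0: L=hotel, R=golf=BASE -> take LEFT -> hotel
i=1: L=golf R=golf -> agree -> golf
i=2: L=bravo=BASE, R=india -> take RIGHT -> india
Index 1 -> golf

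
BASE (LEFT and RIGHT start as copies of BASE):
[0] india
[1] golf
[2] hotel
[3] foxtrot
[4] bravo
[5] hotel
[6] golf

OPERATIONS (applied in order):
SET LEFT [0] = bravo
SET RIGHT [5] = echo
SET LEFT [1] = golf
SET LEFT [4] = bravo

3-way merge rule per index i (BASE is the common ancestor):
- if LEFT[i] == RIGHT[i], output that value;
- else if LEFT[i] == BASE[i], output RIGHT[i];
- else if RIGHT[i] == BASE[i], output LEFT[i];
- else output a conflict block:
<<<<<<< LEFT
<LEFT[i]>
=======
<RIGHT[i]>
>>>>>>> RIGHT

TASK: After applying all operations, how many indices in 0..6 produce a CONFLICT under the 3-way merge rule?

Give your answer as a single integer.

Answer: 0

Derivation:
Final LEFT:  [bravo, golf, hotel, foxtrot, bravo, hotel, golf]
Final RIGHT: [india, golf, hotel, foxtrot, bravo, echo, golf]
i=0: L=bravo, R=india=BASE -> take LEFT -> bravo
i=1: L=golf R=golf -> agree -> golf
i=2: L=hotel R=hotel -> agree -> hotel
i=3: L=foxtrot R=foxtrot -> agree -> foxtrot
i=4: L=bravo R=bravo -> agree -> bravo
i=5: L=hotel=BASE, R=echo -> take RIGHT -> echo
i=6: L=golf R=golf -> agree -> golf
Conflict count: 0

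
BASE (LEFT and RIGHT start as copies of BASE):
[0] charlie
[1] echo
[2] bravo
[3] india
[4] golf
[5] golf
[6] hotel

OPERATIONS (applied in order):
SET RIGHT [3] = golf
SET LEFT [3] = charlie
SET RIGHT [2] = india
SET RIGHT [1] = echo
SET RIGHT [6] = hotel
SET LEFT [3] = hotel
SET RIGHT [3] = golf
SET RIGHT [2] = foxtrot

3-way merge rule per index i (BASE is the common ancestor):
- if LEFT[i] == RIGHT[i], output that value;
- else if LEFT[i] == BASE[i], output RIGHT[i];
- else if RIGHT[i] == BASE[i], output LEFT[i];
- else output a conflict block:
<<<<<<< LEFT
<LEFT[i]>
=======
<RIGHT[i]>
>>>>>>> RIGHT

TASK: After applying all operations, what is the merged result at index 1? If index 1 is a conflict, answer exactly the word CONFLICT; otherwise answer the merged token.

Answer: echo

Derivation:
Final LEFT:  [charlie, echo, bravo, hotel, golf, golf, hotel]
Final RIGHT: [charlie, echo, foxtrot, golf, golf, golf, hotel]
i=0: L=charlie R=charlie -> agree -> charlie
i=1: L=echo R=echo -> agree -> echo
i=2: L=bravo=BASE, R=foxtrot -> take RIGHT -> foxtrot
i=3: BASE=india L=hotel R=golf all differ -> CONFLICT
i=4: L=golf R=golf -> agree -> golf
i=5: L=golf R=golf -> agree -> golf
i=6: L=hotel R=hotel -> agree -> hotel
Index 1 -> echo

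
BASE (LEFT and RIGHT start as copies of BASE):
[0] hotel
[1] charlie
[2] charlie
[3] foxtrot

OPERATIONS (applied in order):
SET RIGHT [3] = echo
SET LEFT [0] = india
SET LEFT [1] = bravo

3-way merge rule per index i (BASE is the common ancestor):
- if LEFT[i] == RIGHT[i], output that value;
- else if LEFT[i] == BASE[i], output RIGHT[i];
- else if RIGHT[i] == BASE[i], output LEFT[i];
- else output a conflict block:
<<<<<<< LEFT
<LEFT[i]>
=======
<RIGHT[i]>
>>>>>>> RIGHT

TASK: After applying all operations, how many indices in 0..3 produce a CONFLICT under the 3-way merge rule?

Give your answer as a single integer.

Answer: 0

Derivation:
Final LEFT:  [india, bravo, charlie, foxtrot]
Final RIGHT: [hotel, charlie, charlie, echo]
i=0: L=india, R=hotel=BASE -> take LEFT -> india
i=1: L=bravo, R=charlie=BASE -> take LEFT -> bravo
i=2: L=charlie R=charlie -> agree -> charlie
i=3: L=foxtrot=BASE, R=echo -> take RIGHT -> echo
Conflict count: 0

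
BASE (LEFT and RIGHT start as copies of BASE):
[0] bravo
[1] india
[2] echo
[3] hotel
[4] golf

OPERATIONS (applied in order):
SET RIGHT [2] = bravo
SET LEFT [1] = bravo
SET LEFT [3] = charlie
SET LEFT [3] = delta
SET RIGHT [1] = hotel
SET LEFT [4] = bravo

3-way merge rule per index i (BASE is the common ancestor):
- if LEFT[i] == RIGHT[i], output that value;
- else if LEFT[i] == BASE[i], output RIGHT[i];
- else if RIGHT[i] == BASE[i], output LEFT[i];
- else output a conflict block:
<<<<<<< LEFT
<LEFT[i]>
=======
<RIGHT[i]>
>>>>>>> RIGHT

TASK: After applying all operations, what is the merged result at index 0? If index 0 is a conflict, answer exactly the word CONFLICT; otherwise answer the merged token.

Answer: bravo

Derivation:
Final LEFT:  [bravo, bravo, echo, delta, bravo]
Final RIGHT: [bravo, hotel, bravo, hotel, golf]
i=0: L=bravo R=bravo -> agree -> bravo
i=1: BASE=india L=bravo R=hotel all differ -> CONFLICT
i=2: L=echo=BASE, R=bravo -> take RIGHT -> bravo
i=3: L=delta, R=hotel=BASE -> take LEFT -> delta
i=4: L=bravo, R=golf=BASE -> take LEFT -> bravo
Index 0 -> bravo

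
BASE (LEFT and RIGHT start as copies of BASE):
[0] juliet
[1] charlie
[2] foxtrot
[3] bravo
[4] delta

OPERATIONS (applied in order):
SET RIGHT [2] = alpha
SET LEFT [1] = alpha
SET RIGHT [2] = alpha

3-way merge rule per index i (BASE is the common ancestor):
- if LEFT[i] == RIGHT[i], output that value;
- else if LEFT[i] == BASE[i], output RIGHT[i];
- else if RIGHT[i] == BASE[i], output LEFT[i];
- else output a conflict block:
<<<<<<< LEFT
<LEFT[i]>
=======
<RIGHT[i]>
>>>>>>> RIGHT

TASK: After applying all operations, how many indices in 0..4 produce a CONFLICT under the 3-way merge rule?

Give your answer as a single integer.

Answer: 0

Derivation:
Final LEFT:  [juliet, alpha, foxtrot, bravo, delta]
Final RIGHT: [juliet, charlie, alpha, bravo, delta]
i=0: L=juliet R=juliet -> agree -> juliet
i=1: L=alpha, R=charlie=BASE -> take LEFT -> alpha
i=2: L=foxtrot=BASE, R=alpha -> take RIGHT -> alpha
i=3: L=bravo R=bravo -> agree -> bravo
i=4: L=delta R=delta -> agree -> delta
Conflict count: 0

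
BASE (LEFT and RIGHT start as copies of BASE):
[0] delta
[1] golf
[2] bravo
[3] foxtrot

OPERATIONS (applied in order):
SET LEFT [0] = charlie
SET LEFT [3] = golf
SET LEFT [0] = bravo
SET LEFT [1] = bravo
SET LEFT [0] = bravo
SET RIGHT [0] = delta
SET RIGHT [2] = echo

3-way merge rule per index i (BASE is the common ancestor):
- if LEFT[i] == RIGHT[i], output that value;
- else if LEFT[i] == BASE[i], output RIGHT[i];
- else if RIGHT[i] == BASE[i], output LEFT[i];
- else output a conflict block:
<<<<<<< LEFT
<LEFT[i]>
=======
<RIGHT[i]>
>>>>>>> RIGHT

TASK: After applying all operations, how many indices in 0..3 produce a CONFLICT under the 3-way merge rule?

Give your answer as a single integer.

Final LEFT:  [bravo, bravo, bravo, golf]
Final RIGHT: [delta, golf, echo, foxtrot]
i=0: L=bravo, R=delta=BASE -> take LEFT -> bravo
i=1: L=bravo, R=golf=BASE -> take LEFT -> bravo
i=2: L=bravo=BASE, R=echo -> take RIGHT -> echo
i=3: L=golf, R=foxtrot=BASE -> take LEFT -> golf
Conflict count: 0

Answer: 0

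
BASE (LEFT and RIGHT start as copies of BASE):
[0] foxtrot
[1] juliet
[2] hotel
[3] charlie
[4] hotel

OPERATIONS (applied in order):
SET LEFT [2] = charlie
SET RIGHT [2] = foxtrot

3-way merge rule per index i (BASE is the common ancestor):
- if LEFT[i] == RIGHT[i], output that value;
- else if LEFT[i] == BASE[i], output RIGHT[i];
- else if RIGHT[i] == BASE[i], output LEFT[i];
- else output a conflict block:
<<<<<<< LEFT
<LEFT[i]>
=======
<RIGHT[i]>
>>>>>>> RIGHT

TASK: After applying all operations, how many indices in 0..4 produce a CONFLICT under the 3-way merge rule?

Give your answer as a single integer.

Final LEFT:  [foxtrot, juliet, charlie, charlie, hotel]
Final RIGHT: [foxtrot, juliet, foxtrot, charlie, hotel]
i=0: L=foxtrot R=foxtrot -> agree -> foxtrot
i=1: L=juliet R=juliet -> agree -> juliet
i=2: BASE=hotel L=charlie R=foxtrot all differ -> CONFLICT
i=3: L=charlie R=charlie -> agree -> charlie
i=4: L=hotel R=hotel -> agree -> hotel
Conflict count: 1

Answer: 1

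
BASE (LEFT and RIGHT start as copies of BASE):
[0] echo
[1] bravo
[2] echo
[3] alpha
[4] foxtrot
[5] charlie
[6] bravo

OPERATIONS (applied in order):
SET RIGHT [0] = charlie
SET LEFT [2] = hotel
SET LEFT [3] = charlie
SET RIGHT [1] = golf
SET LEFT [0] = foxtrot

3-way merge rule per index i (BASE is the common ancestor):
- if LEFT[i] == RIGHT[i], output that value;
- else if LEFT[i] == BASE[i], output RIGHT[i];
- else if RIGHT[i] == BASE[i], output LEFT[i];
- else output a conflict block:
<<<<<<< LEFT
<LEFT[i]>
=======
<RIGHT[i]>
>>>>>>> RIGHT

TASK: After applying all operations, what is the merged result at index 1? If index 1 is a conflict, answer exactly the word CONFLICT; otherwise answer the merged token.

Answer: golf

Derivation:
Final LEFT:  [foxtrot, bravo, hotel, charlie, foxtrot, charlie, bravo]
Final RIGHT: [charlie, golf, echo, alpha, foxtrot, charlie, bravo]
i=0: BASE=echo L=foxtrot R=charlie all differ -> CONFLICT
i=1: L=bravo=BASE, R=golf -> take RIGHT -> golf
i=2: L=hotel, R=echo=BASE -> take LEFT -> hotel
i=3: L=charlie, R=alpha=BASE -> take LEFT -> charlie
i=4: L=foxtrot R=foxtrot -> agree -> foxtrot
i=5: L=charlie R=charlie -> agree -> charlie
i=6: L=bravo R=bravo -> agree -> bravo
Index 1 -> golf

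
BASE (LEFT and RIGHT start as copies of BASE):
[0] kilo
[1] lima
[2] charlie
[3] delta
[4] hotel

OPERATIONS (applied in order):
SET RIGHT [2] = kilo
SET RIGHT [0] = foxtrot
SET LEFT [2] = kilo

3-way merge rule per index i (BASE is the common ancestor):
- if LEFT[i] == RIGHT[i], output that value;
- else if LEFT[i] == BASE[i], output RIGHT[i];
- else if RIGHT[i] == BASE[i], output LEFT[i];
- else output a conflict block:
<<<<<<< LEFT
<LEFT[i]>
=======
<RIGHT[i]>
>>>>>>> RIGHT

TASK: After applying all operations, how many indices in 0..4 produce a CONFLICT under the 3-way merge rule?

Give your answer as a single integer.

Answer: 0

Derivation:
Final LEFT:  [kilo, lima, kilo, delta, hotel]
Final RIGHT: [foxtrot, lima, kilo, delta, hotel]
i=0: L=kilo=BASE, R=foxtrot -> take RIGHT -> foxtrot
i=1: L=lima R=lima -> agree -> lima
i=2: L=kilo R=kilo -> agree -> kilo
i=3: L=delta R=delta -> agree -> delta
i=4: L=hotel R=hotel -> agree -> hotel
Conflict count: 0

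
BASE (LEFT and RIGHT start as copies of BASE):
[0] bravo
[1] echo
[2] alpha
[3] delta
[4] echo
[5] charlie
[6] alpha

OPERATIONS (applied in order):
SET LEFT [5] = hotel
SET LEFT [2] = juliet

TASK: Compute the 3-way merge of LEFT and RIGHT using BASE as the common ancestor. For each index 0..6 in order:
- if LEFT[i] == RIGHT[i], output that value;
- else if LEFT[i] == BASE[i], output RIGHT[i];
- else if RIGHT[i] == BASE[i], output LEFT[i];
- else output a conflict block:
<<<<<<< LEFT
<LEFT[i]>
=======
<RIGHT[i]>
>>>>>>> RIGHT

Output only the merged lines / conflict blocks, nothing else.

Final LEFT:  [bravo, echo, juliet, delta, echo, hotel, alpha]
Final RIGHT: [bravo, echo, alpha, delta, echo, charlie, alpha]
i=0: L=bravo R=bravo -> agree -> bravo
i=1: L=echo R=echo -> agree -> echo
i=2: L=juliet, R=alpha=BASE -> take LEFT -> juliet
i=3: L=delta R=delta -> agree -> delta
i=4: L=echo R=echo -> agree -> echo
i=5: L=hotel, R=charlie=BASE -> take LEFT -> hotel
i=6: L=alpha R=alpha -> agree -> alpha

Answer: bravo
echo
juliet
delta
echo
hotel
alpha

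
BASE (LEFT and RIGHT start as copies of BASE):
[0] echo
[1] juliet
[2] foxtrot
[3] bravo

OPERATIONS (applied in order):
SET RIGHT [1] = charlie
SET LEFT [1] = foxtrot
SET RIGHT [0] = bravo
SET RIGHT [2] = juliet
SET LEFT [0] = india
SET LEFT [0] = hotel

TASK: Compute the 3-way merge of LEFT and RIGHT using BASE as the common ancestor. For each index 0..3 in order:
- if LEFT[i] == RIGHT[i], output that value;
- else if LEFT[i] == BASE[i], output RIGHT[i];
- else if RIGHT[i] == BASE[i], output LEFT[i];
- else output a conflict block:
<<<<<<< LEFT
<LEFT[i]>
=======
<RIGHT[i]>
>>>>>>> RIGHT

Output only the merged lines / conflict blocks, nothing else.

Answer: <<<<<<< LEFT
hotel
=======
bravo
>>>>>>> RIGHT
<<<<<<< LEFT
foxtrot
=======
charlie
>>>>>>> RIGHT
juliet
bravo

Derivation:
Final LEFT:  [hotel, foxtrot, foxtrot, bravo]
Final RIGHT: [bravo, charlie, juliet, bravo]
i=0: BASE=echo L=hotel R=bravo all differ -> CONFLICT
i=1: BASE=juliet L=foxtrot R=charlie all differ -> CONFLICT
i=2: L=foxtrot=BASE, R=juliet -> take RIGHT -> juliet
i=3: L=bravo R=bravo -> agree -> bravo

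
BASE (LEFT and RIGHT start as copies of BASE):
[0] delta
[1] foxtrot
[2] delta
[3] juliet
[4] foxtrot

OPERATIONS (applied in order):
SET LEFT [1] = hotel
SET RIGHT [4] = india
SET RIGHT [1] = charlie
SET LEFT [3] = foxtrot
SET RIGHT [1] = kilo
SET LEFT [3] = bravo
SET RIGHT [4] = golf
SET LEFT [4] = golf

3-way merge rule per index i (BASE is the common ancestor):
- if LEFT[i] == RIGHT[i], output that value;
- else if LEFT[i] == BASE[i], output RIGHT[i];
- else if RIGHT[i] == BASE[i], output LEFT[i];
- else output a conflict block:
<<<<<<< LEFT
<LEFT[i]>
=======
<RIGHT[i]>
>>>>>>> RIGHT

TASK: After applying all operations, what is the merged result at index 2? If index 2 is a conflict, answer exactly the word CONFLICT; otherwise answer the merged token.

Answer: delta

Derivation:
Final LEFT:  [delta, hotel, delta, bravo, golf]
Final RIGHT: [delta, kilo, delta, juliet, golf]
i=0: L=delta R=delta -> agree -> delta
i=1: BASE=foxtrot L=hotel R=kilo all differ -> CONFLICT
i=2: L=delta R=delta -> agree -> delta
i=3: L=bravo, R=juliet=BASE -> take LEFT -> bravo
i=4: L=golf R=golf -> agree -> golf
Index 2 -> delta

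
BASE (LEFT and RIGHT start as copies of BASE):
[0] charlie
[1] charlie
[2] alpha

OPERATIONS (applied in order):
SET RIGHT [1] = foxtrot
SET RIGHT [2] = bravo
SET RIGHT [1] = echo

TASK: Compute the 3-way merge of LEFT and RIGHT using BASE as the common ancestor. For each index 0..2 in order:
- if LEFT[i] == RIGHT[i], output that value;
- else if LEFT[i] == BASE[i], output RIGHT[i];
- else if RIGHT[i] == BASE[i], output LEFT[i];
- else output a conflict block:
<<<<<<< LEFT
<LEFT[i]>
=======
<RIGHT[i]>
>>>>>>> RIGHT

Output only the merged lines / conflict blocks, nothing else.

Answer: charlie
echo
bravo

Derivation:
Final LEFT:  [charlie, charlie, alpha]
Final RIGHT: [charlie, echo, bravo]
i=0: L=charlie R=charlie -> agree -> charlie
i=1: L=charlie=BASE, R=echo -> take RIGHT -> echo
i=2: L=alpha=BASE, R=bravo -> take RIGHT -> bravo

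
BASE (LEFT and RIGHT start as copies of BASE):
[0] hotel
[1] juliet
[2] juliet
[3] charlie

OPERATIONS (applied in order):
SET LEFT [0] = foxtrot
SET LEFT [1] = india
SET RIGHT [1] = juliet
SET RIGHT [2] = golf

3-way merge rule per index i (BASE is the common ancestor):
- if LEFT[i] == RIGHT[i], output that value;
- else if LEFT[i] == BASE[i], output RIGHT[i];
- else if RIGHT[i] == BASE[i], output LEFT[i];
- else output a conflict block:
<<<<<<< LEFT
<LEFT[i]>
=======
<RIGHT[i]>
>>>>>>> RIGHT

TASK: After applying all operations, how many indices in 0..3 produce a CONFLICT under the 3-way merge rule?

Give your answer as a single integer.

Answer: 0

Derivation:
Final LEFT:  [foxtrot, india, juliet, charlie]
Final RIGHT: [hotel, juliet, golf, charlie]
i=0: L=foxtrot, R=hotel=BASE -> take LEFT -> foxtrot
i=1: L=india, R=juliet=BASE -> take LEFT -> india
i=2: L=juliet=BASE, R=golf -> take RIGHT -> golf
i=3: L=charlie R=charlie -> agree -> charlie
Conflict count: 0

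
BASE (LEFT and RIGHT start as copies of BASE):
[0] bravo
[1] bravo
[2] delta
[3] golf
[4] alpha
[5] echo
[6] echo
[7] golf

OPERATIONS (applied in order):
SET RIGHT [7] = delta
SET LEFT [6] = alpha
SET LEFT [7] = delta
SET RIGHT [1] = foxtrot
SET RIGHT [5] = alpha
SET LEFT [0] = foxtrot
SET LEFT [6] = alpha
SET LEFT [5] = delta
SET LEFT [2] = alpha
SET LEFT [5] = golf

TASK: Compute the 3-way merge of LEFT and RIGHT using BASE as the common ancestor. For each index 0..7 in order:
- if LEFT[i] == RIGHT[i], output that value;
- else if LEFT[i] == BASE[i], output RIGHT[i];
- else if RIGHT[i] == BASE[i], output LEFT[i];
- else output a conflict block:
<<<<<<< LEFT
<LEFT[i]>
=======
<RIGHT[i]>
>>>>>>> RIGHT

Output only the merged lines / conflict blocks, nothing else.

Answer: foxtrot
foxtrot
alpha
golf
alpha
<<<<<<< LEFT
golf
=======
alpha
>>>>>>> RIGHT
alpha
delta

Derivation:
Final LEFT:  [foxtrot, bravo, alpha, golf, alpha, golf, alpha, delta]
Final RIGHT: [bravo, foxtrot, delta, golf, alpha, alpha, echo, delta]
i=0: L=foxtrot, R=bravo=BASE -> take LEFT -> foxtrot
i=1: L=bravo=BASE, R=foxtrot -> take RIGHT -> foxtrot
i=2: L=alpha, R=delta=BASE -> take LEFT -> alpha
i=3: L=golf R=golf -> agree -> golf
i=4: L=alpha R=alpha -> agree -> alpha
i=5: BASE=echo L=golf R=alpha all differ -> CONFLICT
i=6: L=alpha, R=echo=BASE -> take LEFT -> alpha
i=7: L=delta R=delta -> agree -> delta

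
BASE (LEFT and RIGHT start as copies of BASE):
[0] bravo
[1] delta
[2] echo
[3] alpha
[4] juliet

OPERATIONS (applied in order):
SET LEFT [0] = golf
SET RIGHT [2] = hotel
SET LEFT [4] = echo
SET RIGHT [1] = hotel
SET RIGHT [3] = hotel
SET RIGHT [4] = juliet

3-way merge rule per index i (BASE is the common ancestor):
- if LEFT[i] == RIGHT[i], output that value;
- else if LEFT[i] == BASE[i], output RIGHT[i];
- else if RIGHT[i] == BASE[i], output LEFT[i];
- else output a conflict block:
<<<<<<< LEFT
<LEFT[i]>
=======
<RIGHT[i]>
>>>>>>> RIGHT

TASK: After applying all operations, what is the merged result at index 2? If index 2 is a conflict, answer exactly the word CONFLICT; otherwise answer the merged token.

Answer: hotel

Derivation:
Final LEFT:  [golf, delta, echo, alpha, echo]
Final RIGHT: [bravo, hotel, hotel, hotel, juliet]
i=0: L=golf, R=bravo=BASE -> take LEFT -> golf
i=1: L=delta=BASE, R=hotel -> take RIGHT -> hotel
i=2: L=echo=BASE, R=hotel -> take RIGHT -> hotel
i=3: L=alpha=BASE, R=hotel -> take RIGHT -> hotel
i=4: L=echo, R=juliet=BASE -> take LEFT -> echo
Index 2 -> hotel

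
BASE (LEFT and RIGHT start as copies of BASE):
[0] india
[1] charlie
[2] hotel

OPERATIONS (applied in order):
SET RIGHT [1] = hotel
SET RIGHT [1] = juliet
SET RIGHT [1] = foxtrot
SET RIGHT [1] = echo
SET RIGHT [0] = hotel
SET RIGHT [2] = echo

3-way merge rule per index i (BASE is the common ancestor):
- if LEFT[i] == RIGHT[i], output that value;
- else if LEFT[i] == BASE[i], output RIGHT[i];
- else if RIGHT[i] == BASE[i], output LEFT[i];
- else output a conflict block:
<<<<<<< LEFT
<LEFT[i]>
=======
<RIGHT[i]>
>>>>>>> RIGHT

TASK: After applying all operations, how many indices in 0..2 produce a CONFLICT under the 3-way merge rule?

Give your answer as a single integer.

Final LEFT:  [india, charlie, hotel]
Final RIGHT: [hotel, echo, echo]
i=0: L=india=BASE, R=hotel -> take RIGHT -> hotel
i=1: L=charlie=BASE, R=echo -> take RIGHT -> echo
i=2: L=hotel=BASE, R=echo -> take RIGHT -> echo
Conflict count: 0

Answer: 0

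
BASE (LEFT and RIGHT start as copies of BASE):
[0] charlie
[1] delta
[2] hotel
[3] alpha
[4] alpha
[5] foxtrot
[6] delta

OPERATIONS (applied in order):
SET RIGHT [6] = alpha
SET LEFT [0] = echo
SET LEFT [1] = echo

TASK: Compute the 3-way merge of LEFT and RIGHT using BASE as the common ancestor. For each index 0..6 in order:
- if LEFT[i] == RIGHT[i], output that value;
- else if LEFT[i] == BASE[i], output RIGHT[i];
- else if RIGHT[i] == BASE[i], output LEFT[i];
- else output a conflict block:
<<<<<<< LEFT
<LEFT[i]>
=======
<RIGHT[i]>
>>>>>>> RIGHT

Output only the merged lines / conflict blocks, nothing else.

Answer: echo
echo
hotel
alpha
alpha
foxtrot
alpha

Derivation:
Final LEFT:  [echo, echo, hotel, alpha, alpha, foxtrot, delta]
Final RIGHT: [charlie, delta, hotel, alpha, alpha, foxtrot, alpha]
i=0: L=echo, R=charlie=BASE -> take LEFT -> echo
i=1: L=echo, R=delta=BASE -> take LEFT -> echo
i=2: L=hotel R=hotel -> agree -> hotel
i=3: L=alpha R=alpha -> agree -> alpha
i=4: L=alpha R=alpha -> agree -> alpha
i=5: L=foxtrot R=foxtrot -> agree -> foxtrot
i=6: L=delta=BASE, R=alpha -> take RIGHT -> alpha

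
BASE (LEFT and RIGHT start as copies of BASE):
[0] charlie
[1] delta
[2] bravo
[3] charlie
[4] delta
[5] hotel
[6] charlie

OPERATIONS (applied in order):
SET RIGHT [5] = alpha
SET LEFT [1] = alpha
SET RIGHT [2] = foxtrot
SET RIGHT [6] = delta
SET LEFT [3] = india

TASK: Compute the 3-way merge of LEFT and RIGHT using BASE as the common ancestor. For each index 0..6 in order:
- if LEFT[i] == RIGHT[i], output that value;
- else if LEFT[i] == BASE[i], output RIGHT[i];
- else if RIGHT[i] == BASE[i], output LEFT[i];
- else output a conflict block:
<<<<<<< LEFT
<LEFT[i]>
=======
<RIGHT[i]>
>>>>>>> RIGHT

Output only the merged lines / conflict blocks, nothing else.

Final LEFT:  [charlie, alpha, bravo, india, delta, hotel, charlie]
Final RIGHT: [charlie, delta, foxtrot, charlie, delta, alpha, delta]
i=0: L=charlie R=charlie -> agree -> charlie
i=1: L=alpha, R=delta=BASE -> take LEFT -> alpha
i=2: L=bravo=BASE, R=foxtrot -> take RIGHT -> foxtrot
i=3: L=india, R=charlie=BASE -> take LEFT -> india
i=4: L=delta R=delta -> agree -> delta
i=5: L=hotel=BASE, R=alpha -> take RIGHT -> alpha
i=6: L=charlie=BASE, R=delta -> take RIGHT -> delta

Answer: charlie
alpha
foxtrot
india
delta
alpha
delta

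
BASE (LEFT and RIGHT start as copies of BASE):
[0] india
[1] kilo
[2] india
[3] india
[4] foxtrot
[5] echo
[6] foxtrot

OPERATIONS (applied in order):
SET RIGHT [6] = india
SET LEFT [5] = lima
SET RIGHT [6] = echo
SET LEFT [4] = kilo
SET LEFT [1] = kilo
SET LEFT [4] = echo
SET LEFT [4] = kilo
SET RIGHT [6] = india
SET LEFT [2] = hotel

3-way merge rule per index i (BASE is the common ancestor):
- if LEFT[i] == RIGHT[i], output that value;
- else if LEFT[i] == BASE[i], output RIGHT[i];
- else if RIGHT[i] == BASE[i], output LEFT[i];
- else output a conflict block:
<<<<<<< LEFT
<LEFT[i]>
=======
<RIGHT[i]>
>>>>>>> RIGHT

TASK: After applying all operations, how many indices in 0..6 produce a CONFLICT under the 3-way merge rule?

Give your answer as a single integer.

Final LEFT:  [india, kilo, hotel, india, kilo, lima, foxtrot]
Final RIGHT: [india, kilo, india, india, foxtrot, echo, india]
i=0: L=india R=india -> agree -> india
i=1: L=kilo R=kilo -> agree -> kilo
i=2: L=hotel, R=india=BASE -> take LEFT -> hotel
i=3: L=india R=india -> agree -> india
i=4: L=kilo, R=foxtrot=BASE -> take LEFT -> kilo
i=5: L=lima, R=echo=BASE -> take LEFT -> lima
i=6: L=foxtrot=BASE, R=india -> take RIGHT -> india
Conflict count: 0

Answer: 0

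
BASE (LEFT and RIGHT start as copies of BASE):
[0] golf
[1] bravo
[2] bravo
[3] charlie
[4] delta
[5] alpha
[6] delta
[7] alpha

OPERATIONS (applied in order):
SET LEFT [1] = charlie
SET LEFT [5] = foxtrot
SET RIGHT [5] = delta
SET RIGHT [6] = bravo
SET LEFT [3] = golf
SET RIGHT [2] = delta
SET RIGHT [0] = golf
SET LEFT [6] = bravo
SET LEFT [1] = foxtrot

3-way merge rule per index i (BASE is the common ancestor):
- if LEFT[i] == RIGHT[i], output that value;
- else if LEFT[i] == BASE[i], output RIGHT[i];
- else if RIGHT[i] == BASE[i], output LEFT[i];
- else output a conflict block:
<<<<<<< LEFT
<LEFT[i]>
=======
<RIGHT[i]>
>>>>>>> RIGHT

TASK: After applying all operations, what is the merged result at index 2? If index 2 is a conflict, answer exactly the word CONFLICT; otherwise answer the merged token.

Answer: delta

Derivation:
Final LEFT:  [golf, foxtrot, bravo, golf, delta, foxtrot, bravo, alpha]
Final RIGHT: [golf, bravo, delta, charlie, delta, delta, bravo, alpha]
i=0: L=golf R=golf -> agree -> golf
i=1: L=foxtrot, R=bravo=BASE -> take LEFT -> foxtrot
i=2: L=bravo=BASE, R=delta -> take RIGHT -> delta
i=3: L=golf, R=charlie=BASE -> take LEFT -> golf
i=4: L=delta R=delta -> agree -> delta
i=5: BASE=alpha L=foxtrot R=delta all differ -> CONFLICT
i=6: L=bravo R=bravo -> agree -> bravo
i=7: L=alpha R=alpha -> agree -> alpha
Index 2 -> delta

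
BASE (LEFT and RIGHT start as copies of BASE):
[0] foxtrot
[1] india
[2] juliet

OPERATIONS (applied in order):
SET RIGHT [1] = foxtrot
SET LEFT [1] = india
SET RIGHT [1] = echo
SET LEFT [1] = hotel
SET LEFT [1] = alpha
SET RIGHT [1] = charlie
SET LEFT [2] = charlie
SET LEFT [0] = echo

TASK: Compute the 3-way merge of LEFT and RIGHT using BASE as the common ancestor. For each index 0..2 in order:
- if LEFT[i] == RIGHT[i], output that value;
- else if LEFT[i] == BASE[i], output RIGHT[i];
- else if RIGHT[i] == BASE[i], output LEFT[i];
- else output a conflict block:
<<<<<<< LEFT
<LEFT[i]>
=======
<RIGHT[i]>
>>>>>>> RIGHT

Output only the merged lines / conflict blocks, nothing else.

Answer: echo
<<<<<<< LEFT
alpha
=======
charlie
>>>>>>> RIGHT
charlie

Derivation:
Final LEFT:  [echo, alpha, charlie]
Final RIGHT: [foxtrot, charlie, juliet]
i=0: L=echo, R=foxtrot=BASE -> take LEFT -> echo
i=1: BASE=india L=alpha R=charlie all differ -> CONFLICT
i=2: L=charlie, R=juliet=BASE -> take LEFT -> charlie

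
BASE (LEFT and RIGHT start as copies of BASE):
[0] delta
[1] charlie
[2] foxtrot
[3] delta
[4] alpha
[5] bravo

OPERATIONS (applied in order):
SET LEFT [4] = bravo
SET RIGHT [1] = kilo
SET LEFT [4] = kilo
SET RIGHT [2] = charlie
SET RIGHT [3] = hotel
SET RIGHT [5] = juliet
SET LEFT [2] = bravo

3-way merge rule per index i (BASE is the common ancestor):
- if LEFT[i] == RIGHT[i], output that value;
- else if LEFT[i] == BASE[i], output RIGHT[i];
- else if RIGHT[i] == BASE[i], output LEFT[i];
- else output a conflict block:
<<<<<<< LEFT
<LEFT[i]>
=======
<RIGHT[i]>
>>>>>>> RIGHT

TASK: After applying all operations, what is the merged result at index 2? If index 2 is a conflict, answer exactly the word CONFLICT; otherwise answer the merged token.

Final LEFT:  [delta, charlie, bravo, delta, kilo, bravo]
Final RIGHT: [delta, kilo, charlie, hotel, alpha, juliet]
i=0: L=delta R=delta -> agree -> delta
i=1: L=charlie=BASE, R=kilo -> take RIGHT -> kilo
i=2: BASE=foxtrot L=bravo R=charlie all differ -> CONFLICT
i=3: L=delta=BASE, R=hotel -> take RIGHT -> hotel
i=4: L=kilo, R=alpha=BASE -> take LEFT -> kilo
i=5: L=bravo=BASE, R=juliet -> take RIGHT -> juliet
Index 2 -> CONFLICT

Answer: CONFLICT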